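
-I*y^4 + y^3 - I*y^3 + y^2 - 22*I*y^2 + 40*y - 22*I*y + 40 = (y - 5*I)*(y + 2*I)*(y + 4*I)*(-I*y - I)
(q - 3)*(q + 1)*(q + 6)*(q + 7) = q^4 + 11*q^3 + 13*q^2 - 123*q - 126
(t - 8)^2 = t^2 - 16*t + 64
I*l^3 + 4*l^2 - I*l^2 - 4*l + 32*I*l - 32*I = (l - 8*I)*(l + 4*I)*(I*l - I)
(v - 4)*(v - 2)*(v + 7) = v^3 + v^2 - 34*v + 56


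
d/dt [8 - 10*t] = -10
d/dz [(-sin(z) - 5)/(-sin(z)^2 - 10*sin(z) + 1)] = (-10*sin(z) + cos(z)^2 - 52)*cos(z)/(10*sin(z) - cos(z)^2)^2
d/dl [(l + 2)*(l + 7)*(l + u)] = 3*l^2 + 2*l*u + 18*l + 9*u + 14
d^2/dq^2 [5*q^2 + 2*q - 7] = 10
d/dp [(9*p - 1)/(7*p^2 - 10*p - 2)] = 7*(-9*p^2 + 2*p - 4)/(49*p^4 - 140*p^3 + 72*p^2 + 40*p + 4)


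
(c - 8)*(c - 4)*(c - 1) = c^3 - 13*c^2 + 44*c - 32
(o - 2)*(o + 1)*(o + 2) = o^3 + o^2 - 4*o - 4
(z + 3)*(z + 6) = z^2 + 9*z + 18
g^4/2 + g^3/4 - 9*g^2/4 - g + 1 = (g/2 + 1)*(g - 2)*(g - 1/2)*(g + 1)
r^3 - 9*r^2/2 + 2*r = r*(r - 4)*(r - 1/2)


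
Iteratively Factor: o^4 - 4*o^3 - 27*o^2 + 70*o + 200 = (o + 4)*(o^3 - 8*o^2 + 5*o + 50) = (o + 2)*(o + 4)*(o^2 - 10*o + 25) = (o - 5)*(o + 2)*(o + 4)*(o - 5)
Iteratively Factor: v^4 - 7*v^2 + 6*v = (v + 3)*(v^3 - 3*v^2 + 2*v) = (v - 2)*(v + 3)*(v^2 - v) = v*(v - 2)*(v + 3)*(v - 1)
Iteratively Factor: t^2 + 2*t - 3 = (t - 1)*(t + 3)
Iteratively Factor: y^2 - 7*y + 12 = (y - 4)*(y - 3)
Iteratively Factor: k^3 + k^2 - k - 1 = (k + 1)*(k^2 - 1) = (k - 1)*(k + 1)*(k + 1)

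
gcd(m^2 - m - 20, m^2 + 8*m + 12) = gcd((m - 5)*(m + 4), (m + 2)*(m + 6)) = 1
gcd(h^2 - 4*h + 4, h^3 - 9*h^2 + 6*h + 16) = h - 2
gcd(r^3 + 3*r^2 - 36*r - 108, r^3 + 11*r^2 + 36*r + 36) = r^2 + 9*r + 18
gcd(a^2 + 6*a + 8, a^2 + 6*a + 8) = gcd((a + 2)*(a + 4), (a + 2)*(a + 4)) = a^2 + 6*a + 8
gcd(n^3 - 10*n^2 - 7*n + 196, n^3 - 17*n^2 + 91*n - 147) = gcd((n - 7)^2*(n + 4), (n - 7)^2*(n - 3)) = n^2 - 14*n + 49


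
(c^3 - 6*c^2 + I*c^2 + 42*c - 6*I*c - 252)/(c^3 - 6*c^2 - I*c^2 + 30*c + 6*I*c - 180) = (c + 7*I)/(c + 5*I)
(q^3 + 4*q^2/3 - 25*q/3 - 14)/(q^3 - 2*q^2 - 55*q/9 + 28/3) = 3*(q + 2)/(3*q - 4)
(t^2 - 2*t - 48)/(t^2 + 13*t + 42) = (t - 8)/(t + 7)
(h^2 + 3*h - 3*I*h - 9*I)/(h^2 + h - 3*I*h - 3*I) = (h + 3)/(h + 1)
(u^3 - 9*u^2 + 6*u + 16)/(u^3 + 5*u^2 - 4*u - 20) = (u^2 - 7*u - 8)/(u^2 + 7*u + 10)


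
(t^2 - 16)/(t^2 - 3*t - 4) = (t + 4)/(t + 1)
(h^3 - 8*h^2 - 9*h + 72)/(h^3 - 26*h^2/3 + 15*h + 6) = 3*(h^2 - 5*h - 24)/(3*h^2 - 17*h - 6)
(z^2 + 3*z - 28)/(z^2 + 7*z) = (z - 4)/z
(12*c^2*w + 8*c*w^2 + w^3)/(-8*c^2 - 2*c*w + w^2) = w*(6*c + w)/(-4*c + w)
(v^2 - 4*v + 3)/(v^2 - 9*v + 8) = (v - 3)/(v - 8)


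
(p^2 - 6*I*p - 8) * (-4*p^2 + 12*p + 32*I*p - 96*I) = -4*p^4 + 12*p^3 + 56*I*p^3 + 224*p^2 - 168*I*p^2 - 672*p - 256*I*p + 768*I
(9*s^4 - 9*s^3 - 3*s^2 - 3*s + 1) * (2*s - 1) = 18*s^5 - 27*s^4 + 3*s^3 - 3*s^2 + 5*s - 1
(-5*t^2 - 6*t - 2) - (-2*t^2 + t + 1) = -3*t^2 - 7*t - 3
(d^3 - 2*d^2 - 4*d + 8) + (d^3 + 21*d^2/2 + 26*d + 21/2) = 2*d^3 + 17*d^2/2 + 22*d + 37/2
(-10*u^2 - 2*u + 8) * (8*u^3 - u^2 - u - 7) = -80*u^5 - 6*u^4 + 76*u^3 + 64*u^2 + 6*u - 56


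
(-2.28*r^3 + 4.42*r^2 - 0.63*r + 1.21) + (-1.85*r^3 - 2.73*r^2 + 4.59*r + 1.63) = -4.13*r^3 + 1.69*r^2 + 3.96*r + 2.84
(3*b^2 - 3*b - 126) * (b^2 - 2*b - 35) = 3*b^4 - 9*b^3 - 225*b^2 + 357*b + 4410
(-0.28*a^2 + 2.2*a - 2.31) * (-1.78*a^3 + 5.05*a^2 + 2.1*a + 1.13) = 0.4984*a^5 - 5.33*a^4 + 14.6338*a^3 - 7.3619*a^2 - 2.365*a - 2.6103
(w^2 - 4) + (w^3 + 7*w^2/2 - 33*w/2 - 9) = w^3 + 9*w^2/2 - 33*w/2 - 13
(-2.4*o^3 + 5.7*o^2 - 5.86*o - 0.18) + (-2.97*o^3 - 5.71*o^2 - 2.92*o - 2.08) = -5.37*o^3 - 0.00999999999999979*o^2 - 8.78*o - 2.26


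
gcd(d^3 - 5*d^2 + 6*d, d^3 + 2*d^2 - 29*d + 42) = d^2 - 5*d + 6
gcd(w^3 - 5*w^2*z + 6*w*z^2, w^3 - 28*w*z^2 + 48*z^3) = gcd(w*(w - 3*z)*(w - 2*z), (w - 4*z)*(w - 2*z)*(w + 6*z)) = -w + 2*z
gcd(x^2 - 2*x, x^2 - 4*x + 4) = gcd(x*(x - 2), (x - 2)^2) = x - 2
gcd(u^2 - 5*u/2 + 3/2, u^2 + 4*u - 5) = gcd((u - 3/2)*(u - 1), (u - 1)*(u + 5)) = u - 1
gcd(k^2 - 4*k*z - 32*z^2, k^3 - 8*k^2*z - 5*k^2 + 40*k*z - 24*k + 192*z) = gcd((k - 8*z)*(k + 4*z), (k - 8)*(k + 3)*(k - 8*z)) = -k + 8*z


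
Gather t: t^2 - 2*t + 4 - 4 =t^2 - 2*t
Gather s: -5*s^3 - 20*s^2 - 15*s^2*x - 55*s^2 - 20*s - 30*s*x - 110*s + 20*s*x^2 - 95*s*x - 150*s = -5*s^3 + s^2*(-15*x - 75) + s*(20*x^2 - 125*x - 280)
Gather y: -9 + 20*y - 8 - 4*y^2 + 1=-4*y^2 + 20*y - 16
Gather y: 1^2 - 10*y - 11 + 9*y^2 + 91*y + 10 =9*y^2 + 81*y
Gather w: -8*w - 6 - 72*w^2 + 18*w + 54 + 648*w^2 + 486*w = 576*w^2 + 496*w + 48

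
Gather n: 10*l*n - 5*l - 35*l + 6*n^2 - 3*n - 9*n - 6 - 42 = -40*l + 6*n^2 + n*(10*l - 12) - 48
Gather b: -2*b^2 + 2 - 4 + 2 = -2*b^2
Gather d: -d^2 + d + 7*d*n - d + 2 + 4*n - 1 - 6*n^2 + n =-d^2 + 7*d*n - 6*n^2 + 5*n + 1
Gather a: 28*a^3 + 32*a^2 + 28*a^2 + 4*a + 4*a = 28*a^3 + 60*a^2 + 8*a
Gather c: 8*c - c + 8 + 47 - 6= 7*c + 49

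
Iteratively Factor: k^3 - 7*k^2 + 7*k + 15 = (k - 5)*(k^2 - 2*k - 3) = (k - 5)*(k + 1)*(k - 3)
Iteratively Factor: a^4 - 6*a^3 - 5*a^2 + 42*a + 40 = (a + 1)*(a^3 - 7*a^2 + 2*a + 40) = (a + 1)*(a + 2)*(a^2 - 9*a + 20) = (a - 4)*(a + 1)*(a + 2)*(a - 5)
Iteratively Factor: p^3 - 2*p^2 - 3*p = (p + 1)*(p^2 - 3*p) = (p - 3)*(p + 1)*(p)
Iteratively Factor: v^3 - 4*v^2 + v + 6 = (v + 1)*(v^2 - 5*v + 6) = (v - 3)*(v + 1)*(v - 2)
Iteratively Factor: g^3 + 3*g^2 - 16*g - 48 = (g - 4)*(g^2 + 7*g + 12) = (g - 4)*(g + 3)*(g + 4)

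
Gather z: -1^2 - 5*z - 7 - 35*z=-40*z - 8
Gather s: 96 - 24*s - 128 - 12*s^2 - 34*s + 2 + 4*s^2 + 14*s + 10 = -8*s^2 - 44*s - 20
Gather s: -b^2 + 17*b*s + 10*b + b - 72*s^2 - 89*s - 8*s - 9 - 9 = -b^2 + 11*b - 72*s^2 + s*(17*b - 97) - 18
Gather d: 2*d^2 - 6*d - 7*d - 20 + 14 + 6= 2*d^2 - 13*d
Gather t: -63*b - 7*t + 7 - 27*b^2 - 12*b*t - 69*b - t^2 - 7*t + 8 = -27*b^2 - 132*b - t^2 + t*(-12*b - 14) + 15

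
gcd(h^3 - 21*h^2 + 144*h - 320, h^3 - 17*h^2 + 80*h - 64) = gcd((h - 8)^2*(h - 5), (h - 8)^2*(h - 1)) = h^2 - 16*h + 64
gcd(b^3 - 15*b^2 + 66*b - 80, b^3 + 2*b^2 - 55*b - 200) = b - 8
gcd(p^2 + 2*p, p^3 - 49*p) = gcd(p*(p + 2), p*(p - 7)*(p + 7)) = p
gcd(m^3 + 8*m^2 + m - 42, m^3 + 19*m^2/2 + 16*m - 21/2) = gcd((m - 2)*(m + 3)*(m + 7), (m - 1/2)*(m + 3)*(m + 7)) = m^2 + 10*m + 21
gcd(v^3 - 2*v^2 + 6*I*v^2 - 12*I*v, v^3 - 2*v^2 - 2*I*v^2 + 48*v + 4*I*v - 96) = v^2 + v*(-2 + 6*I) - 12*I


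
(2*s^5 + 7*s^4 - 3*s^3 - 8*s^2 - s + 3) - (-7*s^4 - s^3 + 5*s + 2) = 2*s^5 + 14*s^4 - 2*s^3 - 8*s^2 - 6*s + 1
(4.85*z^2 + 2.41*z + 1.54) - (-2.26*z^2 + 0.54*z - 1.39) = 7.11*z^2 + 1.87*z + 2.93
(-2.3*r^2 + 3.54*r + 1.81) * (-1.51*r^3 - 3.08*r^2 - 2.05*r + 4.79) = 3.473*r^5 + 1.7386*r^4 - 8.9213*r^3 - 23.8488*r^2 + 13.2461*r + 8.6699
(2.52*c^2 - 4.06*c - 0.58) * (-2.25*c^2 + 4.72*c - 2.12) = -5.67*c^4 + 21.0294*c^3 - 23.2006*c^2 + 5.8696*c + 1.2296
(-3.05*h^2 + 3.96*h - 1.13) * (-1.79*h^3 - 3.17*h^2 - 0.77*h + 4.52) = 5.4595*h^5 + 2.5801*h^4 - 8.182*h^3 - 13.2531*h^2 + 18.7693*h - 5.1076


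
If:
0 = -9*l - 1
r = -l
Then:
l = -1/9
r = 1/9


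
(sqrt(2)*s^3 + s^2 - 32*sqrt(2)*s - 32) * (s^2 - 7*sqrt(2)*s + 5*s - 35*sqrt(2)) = sqrt(2)*s^5 - 13*s^4 + 5*sqrt(2)*s^4 - 65*s^3 - 39*sqrt(2)*s^3 - 195*sqrt(2)*s^2 + 416*s^2 + 224*sqrt(2)*s + 2080*s + 1120*sqrt(2)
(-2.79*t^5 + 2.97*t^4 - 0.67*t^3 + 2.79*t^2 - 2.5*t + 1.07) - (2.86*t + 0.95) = -2.79*t^5 + 2.97*t^4 - 0.67*t^3 + 2.79*t^2 - 5.36*t + 0.12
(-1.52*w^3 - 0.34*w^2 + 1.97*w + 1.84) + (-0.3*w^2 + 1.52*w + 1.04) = -1.52*w^3 - 0.64*w^2 + 3.49*w + 2.88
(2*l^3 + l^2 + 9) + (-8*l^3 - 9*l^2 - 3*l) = -6*l^3 - 8*l^2 - 3*l + 9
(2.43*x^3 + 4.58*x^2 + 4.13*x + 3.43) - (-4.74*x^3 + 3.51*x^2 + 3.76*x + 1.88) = 7.17*x^3 + 1.07*x^2 + 0.37*x + 1.55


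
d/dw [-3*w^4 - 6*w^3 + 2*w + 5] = -12*w^3 - 18*w^2 + 2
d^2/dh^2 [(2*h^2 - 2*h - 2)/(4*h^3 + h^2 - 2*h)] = 4*(16*h^6 - 48*h^5 - 84*h^4 - 39*h^3 + 21*h^2 + 6*h - 4)/(h^3*(64*h^6 + 48*h^5 - 84*h^4 - 47*h^3 + 42*h^2 + 12*h - 8))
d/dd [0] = 0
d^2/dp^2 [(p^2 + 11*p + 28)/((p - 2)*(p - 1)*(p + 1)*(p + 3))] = 2*(3*p^8 + 69*p^7 + 376*p^6 + 228*p^5 - 1863*p^4 - 1783*p^3 + 2754*p^2 + 1470*p + 1306)/(p^12 + 3*p^11 - 18*p^10 - 44*p^9 + 138*p^8 + 222*p^7 - 532*p^6 - 432*p^5 + 933*p^4 + 359*p^3 - 738*p^2 - 108*p + 216)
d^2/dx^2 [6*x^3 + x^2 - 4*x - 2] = 36*x + 2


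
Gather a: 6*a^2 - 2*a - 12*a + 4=6*a^2 - 14*a + 4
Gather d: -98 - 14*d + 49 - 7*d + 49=-21*d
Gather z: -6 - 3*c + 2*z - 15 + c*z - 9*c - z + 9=-12*c + z*(c + 1) - 12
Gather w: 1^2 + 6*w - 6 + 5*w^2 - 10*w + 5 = 5*w^2 - 4*w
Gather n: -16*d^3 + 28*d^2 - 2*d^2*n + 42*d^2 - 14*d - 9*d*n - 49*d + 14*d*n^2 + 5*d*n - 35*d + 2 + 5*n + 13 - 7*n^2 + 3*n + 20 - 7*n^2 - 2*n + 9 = -16*d^3 + 70*d^2 - 98*d + n^2*(14*d - 14) + n*(-2*d^2 - 4*d + 6) + 44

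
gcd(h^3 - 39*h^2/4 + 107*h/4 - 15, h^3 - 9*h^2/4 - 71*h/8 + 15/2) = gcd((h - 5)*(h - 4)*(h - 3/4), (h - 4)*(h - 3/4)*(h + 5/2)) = h^2 - 19*h/4 + 3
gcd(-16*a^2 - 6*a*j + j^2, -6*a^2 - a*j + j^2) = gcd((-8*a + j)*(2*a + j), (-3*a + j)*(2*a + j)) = 2*a + j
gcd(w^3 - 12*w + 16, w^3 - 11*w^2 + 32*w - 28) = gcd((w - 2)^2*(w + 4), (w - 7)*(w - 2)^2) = w^2 - 4*w + 4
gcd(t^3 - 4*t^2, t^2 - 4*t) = t^2 - 4*t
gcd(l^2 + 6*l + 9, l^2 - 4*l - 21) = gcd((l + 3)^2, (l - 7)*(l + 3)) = l + 3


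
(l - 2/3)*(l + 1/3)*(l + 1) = l^3 + 2*l^2/3 - 5*l/9 - 2/9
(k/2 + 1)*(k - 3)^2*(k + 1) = k^4/2 - 3*k^3/2 - 7*k^2/2 + 15*k/2 + 9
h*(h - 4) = h^2 - 4*h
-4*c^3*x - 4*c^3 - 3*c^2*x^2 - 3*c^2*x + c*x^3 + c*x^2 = (-4*c + x)*(c + x)*(c*x + c)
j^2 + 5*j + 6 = (j + 2)*(j + 3)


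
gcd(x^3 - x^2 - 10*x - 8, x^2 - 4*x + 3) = 1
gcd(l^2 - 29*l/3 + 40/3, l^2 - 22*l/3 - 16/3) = l - 8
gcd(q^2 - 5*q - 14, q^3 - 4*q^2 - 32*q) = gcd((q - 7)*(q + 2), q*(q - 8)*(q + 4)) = 1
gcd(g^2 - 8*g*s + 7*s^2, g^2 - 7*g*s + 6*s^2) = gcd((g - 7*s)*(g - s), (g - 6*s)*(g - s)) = -g + s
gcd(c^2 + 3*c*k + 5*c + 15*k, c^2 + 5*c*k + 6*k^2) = c + 3*k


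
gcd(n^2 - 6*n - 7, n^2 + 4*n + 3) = n + 1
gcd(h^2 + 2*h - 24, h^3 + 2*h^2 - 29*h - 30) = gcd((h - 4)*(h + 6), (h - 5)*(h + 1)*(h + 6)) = h + 6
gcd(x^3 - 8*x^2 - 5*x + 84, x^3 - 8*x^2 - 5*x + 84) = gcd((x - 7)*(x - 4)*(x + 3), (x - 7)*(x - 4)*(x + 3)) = x^3 - 8*x^2 - 5*x + 84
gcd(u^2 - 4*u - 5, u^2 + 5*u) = 1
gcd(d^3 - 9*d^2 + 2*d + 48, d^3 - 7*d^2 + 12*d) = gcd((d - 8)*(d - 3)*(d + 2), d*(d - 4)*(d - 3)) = d - 3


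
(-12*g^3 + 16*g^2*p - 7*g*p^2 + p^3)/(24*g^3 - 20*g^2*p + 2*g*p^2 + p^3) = (-3*g + p)/(6*g + p)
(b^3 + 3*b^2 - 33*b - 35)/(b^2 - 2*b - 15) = (b^2 + 8*b + 7)/(b + 3)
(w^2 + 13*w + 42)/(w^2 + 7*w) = (w + 6)/w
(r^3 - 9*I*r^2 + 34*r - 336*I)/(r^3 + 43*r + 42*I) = (r - 8*I)/(r + I)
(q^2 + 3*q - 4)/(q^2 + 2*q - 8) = (q - 1)/(q - 2)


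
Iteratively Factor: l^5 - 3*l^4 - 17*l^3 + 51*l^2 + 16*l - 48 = (l + 1)*(l^4 - 4*l^3 - 13*l^2 + 64*l - 48) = (l - 1)*(l + 1)*(l^3 - 3*l^2 - 16*l + 48) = (l - 4)*(l - 1)*(l + 1)*(l^2 + l - 12) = (l - 4)*(l - 1)*(l + 1)*(l + 4)*(l - 3)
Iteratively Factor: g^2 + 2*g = (g)*(g + 2)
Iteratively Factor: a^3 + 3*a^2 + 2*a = (a + 2)*(a^2 + a) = (a + 1)*(a + 2)*(a)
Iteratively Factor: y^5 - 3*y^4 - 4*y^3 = (y + 1)*(y^4 - 4*y^3) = (y - 4)*(y + 1)*(y^3) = y*(y - 4)*(y + 1)*(y^2) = y^2*(y - 4)*(y + 1)*(y)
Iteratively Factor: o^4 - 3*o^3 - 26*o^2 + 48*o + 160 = (o - 4)*(o^3 + o^2 - 22*o - 40) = (o - 4)*(o + 4)*(o^2 - 3*o - 10) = (o - 4)*(o + 2)*(o + 4)*(o - 5)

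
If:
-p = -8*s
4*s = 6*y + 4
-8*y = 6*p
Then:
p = 4/5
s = 1/10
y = -3/5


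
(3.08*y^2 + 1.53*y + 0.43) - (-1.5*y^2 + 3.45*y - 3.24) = 4.58*y^2 - 1.92*y + 3.67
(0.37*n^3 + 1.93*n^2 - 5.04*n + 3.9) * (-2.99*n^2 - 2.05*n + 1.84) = -1.1063*n^5 - 6.5292*n^4 + 11.7939*n^3 + 2.2222*n^2 - 17.2686*n + 7.176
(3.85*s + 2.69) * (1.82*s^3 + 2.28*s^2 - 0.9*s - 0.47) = 7.007*s^4 + 13.6738*s^3 + 2.6682*s^2 - 4.2305*s - 1.2643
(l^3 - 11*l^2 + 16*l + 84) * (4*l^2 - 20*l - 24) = 4*l^5 - 64*l^4 + 260*l^3 + 280*l^2 - 2064*l - 2016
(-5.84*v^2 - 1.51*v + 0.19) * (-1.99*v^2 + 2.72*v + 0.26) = 11.6216*v^4 - 12.8799*v^3 - 6.0037*v^2 + 0.1242*v + 0.0494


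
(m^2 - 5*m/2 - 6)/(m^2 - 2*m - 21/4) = 2*(m - 4)/(2*m - 7)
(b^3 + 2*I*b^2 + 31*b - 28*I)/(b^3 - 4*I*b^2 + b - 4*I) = (b + 7*I)/(b + I)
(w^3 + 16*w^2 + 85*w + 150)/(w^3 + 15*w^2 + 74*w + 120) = (w + 5)/(w + 4)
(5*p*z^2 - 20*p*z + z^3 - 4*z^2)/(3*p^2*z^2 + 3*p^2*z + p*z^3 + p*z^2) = (5*p*z - 20*p + z^2 - 4*z)/(p*(3*p*z + 3*p + z^2 + z))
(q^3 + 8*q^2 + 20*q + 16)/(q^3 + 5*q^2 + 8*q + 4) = (q + 4)/(q + 1)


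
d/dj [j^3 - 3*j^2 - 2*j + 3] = 3*j^2 - 6*j - 2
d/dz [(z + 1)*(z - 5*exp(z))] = z - (z + 1)*(5*exp(z) - 1) - 5*exp(z)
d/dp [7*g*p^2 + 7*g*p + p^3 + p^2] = 14*g*p + 7*g + 3*p^2 + 2*p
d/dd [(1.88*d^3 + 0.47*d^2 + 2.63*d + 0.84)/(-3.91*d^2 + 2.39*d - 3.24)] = (-7.3508*d^4 + 8.9864*d^3 - 6.867*d^2 + 3.5232*d - 10.5288)/(15.2881*d^4 - 18.6898*d^3 + 31.0489*d^2 - 15.4872*d + 10.4976)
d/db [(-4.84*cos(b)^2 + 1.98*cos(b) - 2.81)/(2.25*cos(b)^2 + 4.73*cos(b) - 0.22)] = (27.3482*cos(b)^2 - 14.7746*cos(b) - 12.8557)*sin(b)/(5.0625*cos(b)^4 + 21.285*cos(b)^3 + 21.3829*cos(b)^2 - 2.0812*cos(b) + 0.0484)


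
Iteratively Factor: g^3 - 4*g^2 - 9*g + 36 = (g - 4)*(g^2 - 9) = (g - 4)*(g + 3)*(g - 3)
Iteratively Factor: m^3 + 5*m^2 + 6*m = (m + 3)*(m^2 + 2*m) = m*(m + 3)*(m + 2)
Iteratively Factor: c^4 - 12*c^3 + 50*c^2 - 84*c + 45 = (c - 3)*(c^3 - 9*c^2 + 23*c - 15) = (c - 3)^2*(c^2 - 6*c + 5) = (c - 3)^2*(c - 1)*(c - 5)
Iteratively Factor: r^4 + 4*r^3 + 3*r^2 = (r + 1)*(r^3 + 3*r^2) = (r + 1)*(r + 3)*(r^2) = r*(r + 1)*(r + 3)*(r)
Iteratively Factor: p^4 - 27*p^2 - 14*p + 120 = (p - 5)*(p^3 + 5*p^2 - 2*p - 24) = (p - 5)*(p + 4)*(p^2 + p - 6) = (p - 5)*(p + 3)*(p + 4)*(p - 2)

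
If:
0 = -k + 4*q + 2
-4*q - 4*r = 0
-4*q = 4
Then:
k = -2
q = -1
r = 1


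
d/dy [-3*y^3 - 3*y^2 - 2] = 3*y*(-3*y - 2)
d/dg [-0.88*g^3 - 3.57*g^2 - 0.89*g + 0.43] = -2.64*g^2 - 7.14*g - 0.89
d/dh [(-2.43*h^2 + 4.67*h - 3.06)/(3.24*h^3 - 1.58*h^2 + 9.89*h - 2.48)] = (7.8732*h^4 - 30.2616*h^3 + 13.0891*h^2 + 2.3832*h + 18.6818)/(10.4976*h^6 - 10.2384*h^5 + 66.5836*h^4 - 47.3228*h^3 + 105.6489*h^2 - 49.0544*h + 6.1504)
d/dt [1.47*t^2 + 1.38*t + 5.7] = 2.94*t + 1.38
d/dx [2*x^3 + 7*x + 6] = 6*x^2 + 7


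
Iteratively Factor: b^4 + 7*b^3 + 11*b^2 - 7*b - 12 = (b + 3)*(b^3 + 4*b^2 - b - 4) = (b - 1)*(b + 3)*(b^2 + 5*b + 4) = (b - 1)*(b + 1)*(b + 3)*(b + 4)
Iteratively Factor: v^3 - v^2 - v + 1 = (v + 1)*(v^2 - 2*v + 1) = (v - 1)*(v + 1)*(v - 1)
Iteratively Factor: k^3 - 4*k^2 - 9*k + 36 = (k - 3)*(k^2 - k - 12) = (k - 4)*(k - 3)*(k + 3)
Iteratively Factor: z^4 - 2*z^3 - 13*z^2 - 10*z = (z - 5)*(z^3 + 3*z^2 + 2*z) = (z - 5)*(z + 2)*(z^2 + z) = z*(z - 5)*(z + 2)*(z + 1)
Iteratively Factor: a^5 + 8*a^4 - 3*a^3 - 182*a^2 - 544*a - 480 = (a + 3)*(a^4 + 5*a^3 - 18*a^2 - 128*a - 160) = (a + 3)*(a + 4)*(a^3 + a^2 - 22*a - 40) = (a - 5)*(a + 3)*(a + 4)*(a^2 + 6*a + 8) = (a - 5)*(a + 3)*(a + 4)^2*(a + 2)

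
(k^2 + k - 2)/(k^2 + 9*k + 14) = (k - 1)/(k + 7)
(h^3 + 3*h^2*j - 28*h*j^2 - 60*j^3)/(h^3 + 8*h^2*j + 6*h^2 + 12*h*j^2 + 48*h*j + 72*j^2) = (h - 5*j)/(h + 6)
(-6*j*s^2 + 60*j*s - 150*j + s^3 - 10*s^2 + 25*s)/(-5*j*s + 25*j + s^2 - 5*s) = (-6*j*s + 30*j + s^2 - 5*s)/(-5*j + s)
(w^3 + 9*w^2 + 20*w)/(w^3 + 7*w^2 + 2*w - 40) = w/(w - 2)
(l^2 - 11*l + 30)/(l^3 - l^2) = (l^2 - 11*l + 30)/(l^2*(l - 1))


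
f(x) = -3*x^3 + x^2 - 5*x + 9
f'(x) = -9*x^2 + 2*x - 5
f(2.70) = -56.26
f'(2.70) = -65.21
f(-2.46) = 72.01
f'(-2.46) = -64.38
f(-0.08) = 9.41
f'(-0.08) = -5.22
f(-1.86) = 41.06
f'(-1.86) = -39.86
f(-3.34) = 148.63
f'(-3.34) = -112.08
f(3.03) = -80.42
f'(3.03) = -81.57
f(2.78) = -61.63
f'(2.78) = -69.00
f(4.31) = -234.16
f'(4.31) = -163.56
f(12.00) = -5091.00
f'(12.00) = -1277.00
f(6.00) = -633.00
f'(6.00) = -317.00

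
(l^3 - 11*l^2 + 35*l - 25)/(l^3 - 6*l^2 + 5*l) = (l - 5)/l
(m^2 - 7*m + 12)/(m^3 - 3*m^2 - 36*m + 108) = (m - 4)/(m^2 - 36)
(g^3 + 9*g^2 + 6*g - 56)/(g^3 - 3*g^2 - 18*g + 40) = (g + 7)/(g - 5)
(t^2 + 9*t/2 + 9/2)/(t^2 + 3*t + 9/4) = 2*(t + 3)/(2*t + 3)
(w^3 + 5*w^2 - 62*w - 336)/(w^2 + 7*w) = w - 2 - 48/w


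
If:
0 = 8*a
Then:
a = 0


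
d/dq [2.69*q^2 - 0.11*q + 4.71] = 5.38*q - 0.11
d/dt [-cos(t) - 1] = sin(t)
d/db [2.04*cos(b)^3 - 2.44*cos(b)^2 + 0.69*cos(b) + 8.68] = (-6.12*cos(b)^2 + 4.88*cos(b) - 0.69)*sin(b)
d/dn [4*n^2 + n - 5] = 8*n + 1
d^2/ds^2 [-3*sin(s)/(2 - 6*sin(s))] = 3*(-3*sin(s)^2 - sin(s) + 6)/(2*(3*sin(s) - 1)^3)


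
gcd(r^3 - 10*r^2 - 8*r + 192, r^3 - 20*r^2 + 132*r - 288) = r^2 - 14*r + 48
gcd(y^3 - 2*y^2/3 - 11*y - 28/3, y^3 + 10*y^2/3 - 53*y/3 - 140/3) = y^2 - 5*y/3 - 28/3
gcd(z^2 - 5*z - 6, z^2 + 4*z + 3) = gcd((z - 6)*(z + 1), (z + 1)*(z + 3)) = z + 1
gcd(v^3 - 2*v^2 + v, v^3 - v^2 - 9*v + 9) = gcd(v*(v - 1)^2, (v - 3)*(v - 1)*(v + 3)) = v - 1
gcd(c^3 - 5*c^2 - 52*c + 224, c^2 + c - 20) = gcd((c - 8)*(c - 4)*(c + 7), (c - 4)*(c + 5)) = c - 4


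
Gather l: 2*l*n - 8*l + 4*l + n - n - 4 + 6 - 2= l*(2*n - 4)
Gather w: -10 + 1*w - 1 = w - 11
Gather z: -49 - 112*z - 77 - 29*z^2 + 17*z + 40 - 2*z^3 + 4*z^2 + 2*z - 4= -2*z^3 - 25*z^2 - 93*z - 90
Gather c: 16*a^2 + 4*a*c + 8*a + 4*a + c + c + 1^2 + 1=16*a^2 + 12*a + c*(4*a + 2) + 2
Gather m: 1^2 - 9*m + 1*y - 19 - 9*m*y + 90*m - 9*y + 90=m*(81 - 9*y) - 8*y + 72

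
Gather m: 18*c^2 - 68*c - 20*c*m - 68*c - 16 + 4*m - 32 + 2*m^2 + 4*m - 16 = 18*c^2 - 136*c + 2*m^2 + m*(8 - 20*c) - 64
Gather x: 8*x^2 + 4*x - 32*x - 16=8*x^2 - 28*x - 16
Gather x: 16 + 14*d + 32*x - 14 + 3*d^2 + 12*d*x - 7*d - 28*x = 3*d^2 + 7*d + x*(12*d + 4) + 2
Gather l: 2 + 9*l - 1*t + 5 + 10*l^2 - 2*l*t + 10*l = 10*l^2 + l*(19 - 2*t) - t + 7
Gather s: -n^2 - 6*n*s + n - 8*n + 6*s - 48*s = -n^2 - 7*n + s*(-6*n - 42)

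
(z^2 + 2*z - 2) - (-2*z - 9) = z^2 + 4*z + 7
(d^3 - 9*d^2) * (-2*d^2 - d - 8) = -2*d^5 + 17*d^4 + d^3 + 72*d^2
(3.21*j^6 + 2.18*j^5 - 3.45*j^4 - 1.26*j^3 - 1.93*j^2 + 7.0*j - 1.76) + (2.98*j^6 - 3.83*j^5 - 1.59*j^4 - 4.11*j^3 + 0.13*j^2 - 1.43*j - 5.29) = 6.19*j^6 - 1.65*j^5 - 5.04*j^4 - 5.37*j^3 - 1.8*j^2 + 5.57*j - 7.05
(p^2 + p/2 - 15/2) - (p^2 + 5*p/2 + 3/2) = -2*p - 9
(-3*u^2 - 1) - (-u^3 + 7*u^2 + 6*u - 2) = u^3 - 10*u^2 - 6*u + 1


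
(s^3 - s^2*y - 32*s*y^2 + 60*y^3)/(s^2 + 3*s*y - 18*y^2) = (-s^2 + 7*s*y - 10*y^2)/(-s + 3*y)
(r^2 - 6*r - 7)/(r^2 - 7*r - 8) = (r - 7)/(r - 8)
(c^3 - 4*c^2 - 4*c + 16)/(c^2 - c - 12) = (c^2 - 4)/(c + 3)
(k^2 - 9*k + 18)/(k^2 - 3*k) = (k - 6)/k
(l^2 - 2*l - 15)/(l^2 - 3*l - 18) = (l - 5)/(l - 6)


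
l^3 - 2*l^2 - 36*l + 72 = (l - 6)*(l - 2)*(l + 6)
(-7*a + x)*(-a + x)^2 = -7*a^3 + 15*a^2*x - 9*a*x^2 + x^3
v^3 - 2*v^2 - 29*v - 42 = (v - 7)*(v + 2)*(v + 3)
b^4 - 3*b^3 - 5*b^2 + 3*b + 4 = (b - 4)*(b - 1)*(b + 1)^2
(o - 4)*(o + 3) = o^2 - o - 12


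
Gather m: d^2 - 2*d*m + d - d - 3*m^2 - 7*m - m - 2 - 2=d^2 - 3*m^2 + m*(-2*d - 8) - 4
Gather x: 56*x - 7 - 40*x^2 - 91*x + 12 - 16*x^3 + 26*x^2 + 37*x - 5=-16*x^3 - 14*x^2 + 2*x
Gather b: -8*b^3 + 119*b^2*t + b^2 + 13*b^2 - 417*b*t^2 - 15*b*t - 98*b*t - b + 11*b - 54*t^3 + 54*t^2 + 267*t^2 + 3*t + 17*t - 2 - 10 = -8*b^3 + b^2*(119*t + 14) + b*(-417*t^2 - 113*t + 10) - 54*t^3 + 321*t^2 + 20*t - 12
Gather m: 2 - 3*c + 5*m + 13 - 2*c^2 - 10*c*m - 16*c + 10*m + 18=-2*c^2 - 19*c + m*(15 - 10*c) + 33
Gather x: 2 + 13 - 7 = 8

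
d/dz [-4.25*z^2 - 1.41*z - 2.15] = -8.5*z - 1.41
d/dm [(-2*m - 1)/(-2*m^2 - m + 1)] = (4*m^2 + 2*m - (2*m + 1)*(4*m + 1) - 2)/(2*m^2 + m - 1)^2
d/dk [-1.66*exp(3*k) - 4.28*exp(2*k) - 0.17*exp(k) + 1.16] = (-4.98*exp(2*k) - 8.56*exp(k) - 0.17)*exp(k)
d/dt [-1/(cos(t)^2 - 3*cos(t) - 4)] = (3 - 2*cos(t))*sin(t)/(sin(t)^2 + 3*cos(t) + 3)^2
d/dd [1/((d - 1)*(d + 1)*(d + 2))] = (-(d - 1)*(d + 1) - (d - 1)*(d + 2) - (d + 1)*(d + 2))/((d - 1)^2*(d + 1)^2*(d + 2)^2)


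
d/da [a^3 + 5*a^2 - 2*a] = 3*a^2 + 10*a - 2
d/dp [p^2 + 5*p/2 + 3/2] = 2*p + 5/2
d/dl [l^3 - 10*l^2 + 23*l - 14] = 3*l^2 - 20*l + 23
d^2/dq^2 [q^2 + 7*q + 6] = 2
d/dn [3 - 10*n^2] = -20*n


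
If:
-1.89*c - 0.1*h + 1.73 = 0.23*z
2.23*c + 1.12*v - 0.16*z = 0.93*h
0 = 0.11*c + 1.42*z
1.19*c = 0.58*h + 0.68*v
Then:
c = 0.83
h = 1.84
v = -0.12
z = -0.06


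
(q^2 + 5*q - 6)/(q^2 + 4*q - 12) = (q - 1)/(q - 2)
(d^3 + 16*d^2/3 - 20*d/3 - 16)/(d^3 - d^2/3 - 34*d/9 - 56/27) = 9*(d^2 + 4*d - 12)/(9*d^2 - 15*d - 14)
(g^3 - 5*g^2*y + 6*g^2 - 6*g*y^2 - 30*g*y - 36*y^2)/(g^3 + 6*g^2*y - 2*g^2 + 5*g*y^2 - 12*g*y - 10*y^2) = (g^2 - 6*g*y + 6*g - 36*y)/(g^2 + 5*g*y - 2*g - 10*y)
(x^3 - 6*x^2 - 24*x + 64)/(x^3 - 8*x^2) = 1 + 2/x - 8/x^2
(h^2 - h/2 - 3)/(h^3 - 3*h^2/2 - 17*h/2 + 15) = (2*h + 3)/(2*h^2 + h - 15)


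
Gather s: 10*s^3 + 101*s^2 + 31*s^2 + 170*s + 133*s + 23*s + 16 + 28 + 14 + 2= 10*s^3 + 132*s^2 + 326*s + 60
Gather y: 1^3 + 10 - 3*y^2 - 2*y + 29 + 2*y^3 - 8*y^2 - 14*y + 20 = 2*y^3 - 11*y^2 - 16*y + 60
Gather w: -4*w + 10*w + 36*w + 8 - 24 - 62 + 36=42*w - 42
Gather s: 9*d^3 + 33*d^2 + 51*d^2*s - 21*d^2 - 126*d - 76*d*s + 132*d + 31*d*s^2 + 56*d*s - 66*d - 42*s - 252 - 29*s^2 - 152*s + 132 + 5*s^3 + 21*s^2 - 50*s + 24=9*d^3 + 12*d^2 - 60*d + 5*s^3 + s^2*(31*d - 8) + s*(51*d^2 - 20*d - 244) - 96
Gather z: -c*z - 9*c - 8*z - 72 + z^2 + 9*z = -9*c + z^2 + z*(1 - c) - 72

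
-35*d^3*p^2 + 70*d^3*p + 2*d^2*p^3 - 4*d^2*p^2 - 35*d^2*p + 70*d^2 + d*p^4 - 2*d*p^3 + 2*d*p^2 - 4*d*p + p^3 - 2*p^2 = (-5*d + p)*(7*d + p)*(p - 2)*(d*p + 1)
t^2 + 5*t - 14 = (t - 2)*(t + 7)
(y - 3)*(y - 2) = y^2 - 5*y + 6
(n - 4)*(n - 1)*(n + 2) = n^3 - 3*n^2 - 6*n + 8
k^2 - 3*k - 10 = (k - 5)*(k + 2)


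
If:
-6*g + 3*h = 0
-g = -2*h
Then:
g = 0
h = 0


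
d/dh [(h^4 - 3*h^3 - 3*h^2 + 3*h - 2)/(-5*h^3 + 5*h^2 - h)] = (-5*h^6 + 10*h^5 - 33*h^4 + 36*h^3 - 42*h^2 + 20*h - 2)/(h^2*(25*h^4 - 50*h^3 + 35*h^2 - 10*h + 1))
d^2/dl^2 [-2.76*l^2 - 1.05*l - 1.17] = -5.52000000000000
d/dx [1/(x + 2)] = -1/(x + 2)^2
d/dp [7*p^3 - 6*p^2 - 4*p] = 21*p^2 - 12*p - 4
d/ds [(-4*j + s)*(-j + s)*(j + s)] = -j^2 - 8*j*s + 3*s^2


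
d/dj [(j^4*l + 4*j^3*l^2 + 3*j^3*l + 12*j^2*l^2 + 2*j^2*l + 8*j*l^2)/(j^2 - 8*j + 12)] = l*(2*j^5 + 4*j^4*l - 21*j^4 - 64*j^3*l + 40*j^2*l + 92*j^2 + 288*j*l + 48*j + 96*l)/(j^4 - 16*j^3 + 88*j^2 - 192*j + 144)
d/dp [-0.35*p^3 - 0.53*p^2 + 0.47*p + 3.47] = -1.05*p^2 - 1.06*p + 0.47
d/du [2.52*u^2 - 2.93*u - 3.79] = 5.04*u - 2.93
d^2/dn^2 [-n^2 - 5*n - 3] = -2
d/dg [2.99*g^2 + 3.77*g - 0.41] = 5.98*g + 3.77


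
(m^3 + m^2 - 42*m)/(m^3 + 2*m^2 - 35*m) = (m - 6)/(m - 5)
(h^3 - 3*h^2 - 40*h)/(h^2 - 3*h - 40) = h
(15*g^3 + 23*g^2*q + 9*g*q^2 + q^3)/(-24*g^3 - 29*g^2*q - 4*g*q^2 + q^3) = (5*g + q)/(-8*g + q)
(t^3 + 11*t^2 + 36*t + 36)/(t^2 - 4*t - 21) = (t^2 + 8*t + 12)/(t - 7)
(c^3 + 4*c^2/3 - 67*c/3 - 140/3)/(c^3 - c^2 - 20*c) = (c + 7/3)/c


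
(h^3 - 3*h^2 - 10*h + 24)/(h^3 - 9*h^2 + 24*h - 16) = (h^2 + h - 6)/(h^2 - 5*h + 4)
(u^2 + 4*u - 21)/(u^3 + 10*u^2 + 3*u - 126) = 1/(u + 6)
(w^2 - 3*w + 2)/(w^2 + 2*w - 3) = (w - 2)/(w + 3)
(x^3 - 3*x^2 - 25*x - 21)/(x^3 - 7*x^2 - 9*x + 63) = (x + 1)/(x - 3)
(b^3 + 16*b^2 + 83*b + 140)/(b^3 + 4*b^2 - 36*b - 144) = (b^2 + 12*b + 35)/(b^2 - 36)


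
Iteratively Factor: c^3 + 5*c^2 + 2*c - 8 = (c + 2)*(c^2 + 3*c - 4) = (c - 1)*(c + 2)*(c + 4)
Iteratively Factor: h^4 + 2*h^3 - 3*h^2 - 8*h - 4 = (h + 1)*(h^3 + h^2 - 4*h - 4) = (h + 1)*(h + 2)*(h^2 - h - 2) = (h - 2)*(h + 1)*(h + 2)*(h + 1)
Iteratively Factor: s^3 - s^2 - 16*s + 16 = (s + 4)*(s^2 - 5*s + 4) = (s - 1)*(s + 4)*(s - 4)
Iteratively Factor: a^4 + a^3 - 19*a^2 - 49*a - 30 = (a + 3)*(a^3 - 2*a^2 - 13*a - 10) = (a + 2)*(a + 3)*(a^2 - 4*a - 5) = (a - 5)*(a + 2)*(a + 3)*(a + 1)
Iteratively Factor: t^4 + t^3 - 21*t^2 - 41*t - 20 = (t + 1)*(t^3 - 21*t - 20) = (t + 1)*(t + 4)*(t^2 - 4*t - 5) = (t + 1)^2*(t + 4)*(t - 5)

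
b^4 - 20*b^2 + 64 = (b - 4)*(b - 2)*(b + 2)*(b + 4)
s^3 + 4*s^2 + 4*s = s*(s + 2)^2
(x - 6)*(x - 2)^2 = x^3 - 10*x^2 + 28*x - 24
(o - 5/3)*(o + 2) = o^2 + o/3 - 10/3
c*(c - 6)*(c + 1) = c^3 - 5*c^2 - 6*c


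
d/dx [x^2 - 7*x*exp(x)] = -7*x*exp(x) + 2*x - 7*exp(x)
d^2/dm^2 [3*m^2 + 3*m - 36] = 6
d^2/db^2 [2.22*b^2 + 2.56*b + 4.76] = 4.44000000000000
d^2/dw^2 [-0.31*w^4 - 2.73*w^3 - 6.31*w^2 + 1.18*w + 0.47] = -3.72*w^2 - 16.38*w - 12.62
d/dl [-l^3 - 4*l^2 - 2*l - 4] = -3*l^2 - 8*l - 2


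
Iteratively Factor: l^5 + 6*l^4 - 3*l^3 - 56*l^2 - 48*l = (l + 4)*(l^4 + 2*l^3 - 11*l^2 - 12*l) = (l + 4)^2*(l^3 - 2*l^2 - 3*l) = (l + 1)*(l + 4)^2*(l^2 - 3*l) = (l - 3)*(l + 1)*(l + 4)^2*(l)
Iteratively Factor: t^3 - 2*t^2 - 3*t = (t)*(t^2 - 2*t - 3) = t*(t + 1)*(t - 3)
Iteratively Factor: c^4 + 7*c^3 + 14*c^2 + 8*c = (c + 2)*(c^3 + 5*c^2 + 4*c) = c*(c + 2)*(c^2 + 5*c + 4) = c*(c + 2)*(c + 4)*(c + 1)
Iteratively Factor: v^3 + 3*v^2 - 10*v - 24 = (v + 4)*(v^2 - v - 6) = (v + 2)*(v + 4)*(v - 3)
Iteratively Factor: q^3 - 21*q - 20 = (q + 1)*(q^2 - q - 20) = (q + 1)*(q + 4)*(q - 5)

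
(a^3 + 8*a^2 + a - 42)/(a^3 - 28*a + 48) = (a^2 + 10*a + 21)/(a^2 + 2*a - 24)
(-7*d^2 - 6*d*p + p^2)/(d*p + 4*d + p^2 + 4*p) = (-7*d + p)/(p + 4)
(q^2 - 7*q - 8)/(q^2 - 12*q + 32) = (q + 1)/(q - 4)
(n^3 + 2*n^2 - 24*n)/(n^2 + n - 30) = n*(n - 4)/(n - 5)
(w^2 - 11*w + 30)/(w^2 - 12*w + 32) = (w^2 - 11*w + 30)/(w^2 - 12*w + 32)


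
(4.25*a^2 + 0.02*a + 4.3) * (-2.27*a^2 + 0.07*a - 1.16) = -9.6475*a^4 + 0.2521*a^3 - 14.6896*a^2 + 0.2778*a - 4.988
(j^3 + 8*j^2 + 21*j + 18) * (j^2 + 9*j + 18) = j^5 + 17*j^4 + 111*j^3 + 351*j^2 + 540*j + 324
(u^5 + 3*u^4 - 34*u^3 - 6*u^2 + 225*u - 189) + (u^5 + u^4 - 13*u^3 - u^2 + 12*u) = 2*u^5 + 4*u^4 - 47*u^3 - 7*u^2 + 237*u - 189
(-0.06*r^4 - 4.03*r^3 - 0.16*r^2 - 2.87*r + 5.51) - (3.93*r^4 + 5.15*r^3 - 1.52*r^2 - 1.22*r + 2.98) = -3.99*r^4 - 9.18*r^3 + 1.36*r^2 - 1.65*r + 2.53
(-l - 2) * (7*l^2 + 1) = -7*l^3 - 14*l^2 - l - 2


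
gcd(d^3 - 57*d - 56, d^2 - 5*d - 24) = d - 8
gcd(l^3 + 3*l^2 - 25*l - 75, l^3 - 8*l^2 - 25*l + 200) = l^2 - 25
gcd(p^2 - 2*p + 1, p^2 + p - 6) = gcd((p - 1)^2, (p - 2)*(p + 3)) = 1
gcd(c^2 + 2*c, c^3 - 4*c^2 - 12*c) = c^2 + 2*c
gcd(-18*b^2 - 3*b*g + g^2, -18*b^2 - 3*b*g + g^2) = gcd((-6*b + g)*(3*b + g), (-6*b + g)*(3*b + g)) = 18*b^2 + 3*b*g - g^2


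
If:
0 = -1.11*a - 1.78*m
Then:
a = -1.6036036036036*m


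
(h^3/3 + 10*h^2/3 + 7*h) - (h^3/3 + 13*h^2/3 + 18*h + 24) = -h^2 - 11*h - 24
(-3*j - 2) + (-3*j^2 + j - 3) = -3*j^2 - 2*j - 5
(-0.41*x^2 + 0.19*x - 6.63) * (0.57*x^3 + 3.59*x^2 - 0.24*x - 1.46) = -0.2337*x^5 - 1.3636*x^4 - 2.9986*x^3 - 23.2487*x^2 + 1.3138*x + 9.6798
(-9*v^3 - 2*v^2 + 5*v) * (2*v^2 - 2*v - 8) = -18*v^5 + 14*v^4 + 86*v^3 + 6*v^2 - 40*v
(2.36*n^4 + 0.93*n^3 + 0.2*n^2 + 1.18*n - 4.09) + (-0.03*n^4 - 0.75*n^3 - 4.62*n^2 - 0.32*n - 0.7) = 2.33*n^4 + 0.18*n^3 - 4.42*n^2 + 0.86*n - 4.79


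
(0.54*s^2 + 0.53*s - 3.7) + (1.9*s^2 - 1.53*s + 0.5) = 2.44*s^2 - 1.0*s - 3.2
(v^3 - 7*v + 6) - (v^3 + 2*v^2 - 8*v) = -2*v^2 + v + 6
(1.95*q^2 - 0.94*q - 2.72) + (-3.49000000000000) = 1.95*q^2 - 0.94*q - 6.21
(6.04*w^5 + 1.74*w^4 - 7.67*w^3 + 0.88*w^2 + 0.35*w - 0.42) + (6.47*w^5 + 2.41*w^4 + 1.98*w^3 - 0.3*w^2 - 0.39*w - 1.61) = 12.51*w^5 + 4.15*w^4 - 5.69*w^3 + 0.58*w^2 - 0.04*w - 2.03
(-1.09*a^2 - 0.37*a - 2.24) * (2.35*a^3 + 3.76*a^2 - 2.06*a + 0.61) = -2.5615*a^5 - 4.9679*a^4 - 4.4098*a^3 - 8.3251*a^2 + 4.3887*a - 1.3664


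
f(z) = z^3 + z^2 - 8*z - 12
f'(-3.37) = 19.33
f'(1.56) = 2.42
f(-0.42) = -8.54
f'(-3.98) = 31.56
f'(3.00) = 25.00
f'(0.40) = -6.72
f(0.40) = -14.98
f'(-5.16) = 61.56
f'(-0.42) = -8.31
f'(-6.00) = 88.00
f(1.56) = -18.25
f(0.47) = -15.44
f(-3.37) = -11.96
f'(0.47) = -6.40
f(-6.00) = -144.00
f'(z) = 3*z^2 + 2*z - 8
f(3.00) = 0.00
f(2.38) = -11.89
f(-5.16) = -81.48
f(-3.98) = -27.36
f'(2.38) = 13.75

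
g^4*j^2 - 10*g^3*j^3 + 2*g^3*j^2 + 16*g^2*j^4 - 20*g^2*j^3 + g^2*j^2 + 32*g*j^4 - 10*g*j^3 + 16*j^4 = (g - 8*j)*(g - 2*j)*(g*j + j)^2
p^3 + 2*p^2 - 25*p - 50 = (p - 5)*(p + 2)*(p + 5)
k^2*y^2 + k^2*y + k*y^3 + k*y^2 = y*(k + y)*(k*y + k)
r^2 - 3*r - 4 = (r - 4)*(r + 1)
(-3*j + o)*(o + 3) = -3*j*o - 9*j + o^2 + 3*o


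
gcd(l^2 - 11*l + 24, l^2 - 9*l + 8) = l - 8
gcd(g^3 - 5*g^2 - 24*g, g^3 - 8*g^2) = g^2 - 8*g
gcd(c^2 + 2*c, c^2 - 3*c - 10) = c + 2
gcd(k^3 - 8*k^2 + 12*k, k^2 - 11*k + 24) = 1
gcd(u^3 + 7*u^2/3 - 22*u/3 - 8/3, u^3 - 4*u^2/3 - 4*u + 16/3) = u - 2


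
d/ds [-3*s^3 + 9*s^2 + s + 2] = -9*s^2 + 18*s + 1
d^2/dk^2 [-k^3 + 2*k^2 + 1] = 4 - 6*k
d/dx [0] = 0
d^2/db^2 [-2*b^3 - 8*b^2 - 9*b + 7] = -12*b - 16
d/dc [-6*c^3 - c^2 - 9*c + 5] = -18*c^2 - 2*c - 9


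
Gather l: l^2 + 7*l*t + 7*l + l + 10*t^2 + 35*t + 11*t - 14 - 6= l^2 + l*(7*t + 8) + 10*t^2 + 46*t - 20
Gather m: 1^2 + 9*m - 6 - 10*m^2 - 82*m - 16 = -10*m^2 - 73*m - 21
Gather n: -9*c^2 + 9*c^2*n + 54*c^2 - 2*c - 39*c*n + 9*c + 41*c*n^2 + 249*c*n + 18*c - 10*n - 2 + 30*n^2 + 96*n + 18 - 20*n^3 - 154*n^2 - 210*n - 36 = 45*c^2 + 25*c - 20*n^3 + n^2*(41*c - 124) + n*(9*c^2 + 210*c - 124) - 20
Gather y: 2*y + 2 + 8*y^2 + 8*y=8*y^2 + 10*y + 2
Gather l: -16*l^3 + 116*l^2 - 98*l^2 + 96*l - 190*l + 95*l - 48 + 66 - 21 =-16*l^3 + 18*l^2 + l - 3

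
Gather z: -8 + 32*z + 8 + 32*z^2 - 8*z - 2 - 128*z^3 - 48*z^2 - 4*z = -128*z^3 - 16*z^2 + 20*z - 2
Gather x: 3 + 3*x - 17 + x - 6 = 4*x - 20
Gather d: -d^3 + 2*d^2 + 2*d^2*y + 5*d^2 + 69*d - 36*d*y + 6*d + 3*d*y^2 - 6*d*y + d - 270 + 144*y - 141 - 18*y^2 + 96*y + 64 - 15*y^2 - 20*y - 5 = -d^3 + d^2*(2*y + 7) + d*(3*y^2 - 42*y + 76) - 33*y^2 + 220*y - 352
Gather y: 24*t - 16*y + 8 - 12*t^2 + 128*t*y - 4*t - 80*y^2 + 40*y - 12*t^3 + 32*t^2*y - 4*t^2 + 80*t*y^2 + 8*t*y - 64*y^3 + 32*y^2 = -12*t^3 - 16*t^2 + 20*t - 64*y^3 + y^2*(80*t - 48) + y*(32*t^2 + 136*t + 24) + 8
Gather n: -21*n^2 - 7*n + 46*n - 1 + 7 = -21*n^2 + 39*n + 6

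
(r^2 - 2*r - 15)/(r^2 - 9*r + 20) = (r + 3)/(r - 4)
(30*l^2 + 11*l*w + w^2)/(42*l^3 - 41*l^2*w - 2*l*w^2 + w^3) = (5*l + w)/(7*l^2 - 8*l*w + w^2)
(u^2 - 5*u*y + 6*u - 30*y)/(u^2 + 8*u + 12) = (u - 5*y)/(u + 2)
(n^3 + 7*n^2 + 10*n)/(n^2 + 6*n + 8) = n*(n + 5)/(n + 4)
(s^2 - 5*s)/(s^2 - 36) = s*(s - 5)/(s^2 - 36)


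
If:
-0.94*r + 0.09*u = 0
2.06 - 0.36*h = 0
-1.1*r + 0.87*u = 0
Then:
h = 5.72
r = 0.00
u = 0.00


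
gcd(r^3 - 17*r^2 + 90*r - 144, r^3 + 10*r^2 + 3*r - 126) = r - 3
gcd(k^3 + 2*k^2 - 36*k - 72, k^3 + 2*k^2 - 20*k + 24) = k + 6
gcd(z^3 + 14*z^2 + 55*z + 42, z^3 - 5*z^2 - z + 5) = z + 1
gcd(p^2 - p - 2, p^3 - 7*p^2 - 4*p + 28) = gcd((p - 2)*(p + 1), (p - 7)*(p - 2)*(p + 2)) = p - 2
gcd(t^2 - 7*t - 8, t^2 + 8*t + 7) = t + 1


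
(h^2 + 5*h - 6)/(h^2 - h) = (h + 6)/h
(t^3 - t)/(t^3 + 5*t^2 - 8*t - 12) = t*(t - 1)/(t^2 + 4*t - 12)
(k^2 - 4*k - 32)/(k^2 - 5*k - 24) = (k + 4)/(k + 3)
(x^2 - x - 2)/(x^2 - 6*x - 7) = (x - 2)/(x - 7)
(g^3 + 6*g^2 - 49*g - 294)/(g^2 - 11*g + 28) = (g^2 + 13*g + 42)/(g - 4)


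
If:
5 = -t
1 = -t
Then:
No Solution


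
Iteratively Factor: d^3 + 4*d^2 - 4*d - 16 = (d + 4)*(d^2 - 4) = (d + 2)*(d + 4)*(d - 2)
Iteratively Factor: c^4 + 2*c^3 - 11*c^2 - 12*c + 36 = (c + 3)*(c^3 - c^2 - 8*c + 12) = (c + 3)^2*(c^2 - 4*c + 4) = (c - 2)*(c + 3)^2*(c - 2)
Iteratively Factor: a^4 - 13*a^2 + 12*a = (a - 1)*(a^3 + a^2 - 12*a) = a*(a - 1)*(a^2 + a - 12) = a*(a - 3)*(a - 1)*(a + 4)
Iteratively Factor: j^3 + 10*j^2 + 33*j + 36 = (j + 3)*(j^2 + 7*j + 12) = (j + 3)^2*(j + 4)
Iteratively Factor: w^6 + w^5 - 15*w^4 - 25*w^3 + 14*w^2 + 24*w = (w + 1)*(w^5 - 15*w^3 - 10*w^2 + 24*w) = (w - 4)*(w + 1)*(w^4 + 4*w^3 + w^2 - 6*w) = (w - 4)*(w + 1)*(w + 2)*(w^3 + 2*w^2 - 3*w) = w*(w - 4)*(w + 1)*(w + 2)*(w^2 + 2*w - 3) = w*(w - 4)*(w + 1)*(w + 2)*(w + 3)*(w - 1)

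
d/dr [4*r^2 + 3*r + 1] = 8*r + 3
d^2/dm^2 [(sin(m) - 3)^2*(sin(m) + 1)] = -9*sin(m)^3 + 20*sin(m)^2 + 3*sin(m) - 10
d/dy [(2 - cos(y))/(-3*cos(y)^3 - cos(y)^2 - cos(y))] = (cos(y) - 17*cos(2*y) + 3*cos(3*y) - 21)*sin(y)/(2*(3*cos(y)^2 + cos(y) + 1)^2*cos(y)^2)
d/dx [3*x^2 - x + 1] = 6*x - 1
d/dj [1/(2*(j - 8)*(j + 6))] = (1 - j)/(j^4 - 4*j^3 - 92*j^2 + 192*j + 2304)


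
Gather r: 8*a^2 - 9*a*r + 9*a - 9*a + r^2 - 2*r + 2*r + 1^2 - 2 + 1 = 8*a^2 - 9*a*r + r^2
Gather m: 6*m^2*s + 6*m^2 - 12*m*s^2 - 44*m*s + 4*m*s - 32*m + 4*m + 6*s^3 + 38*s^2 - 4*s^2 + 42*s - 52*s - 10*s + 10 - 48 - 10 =m^2*(6*s + 6) + m*(-12*s^2 - 40*s - 28) + 6*s^3 + 34*s^2 - 20*s - 48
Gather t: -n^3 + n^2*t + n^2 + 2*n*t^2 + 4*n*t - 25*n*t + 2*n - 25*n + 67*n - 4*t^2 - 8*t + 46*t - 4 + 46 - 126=-n^3 + n^2 + 44*n + t^2*(2*n - 4) + t*(n^2 - 21*n + 38) - 84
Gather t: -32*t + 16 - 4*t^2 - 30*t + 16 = -4*t^2 - 62*t + 32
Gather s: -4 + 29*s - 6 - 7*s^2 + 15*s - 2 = -7*s^2 + 44*s - 12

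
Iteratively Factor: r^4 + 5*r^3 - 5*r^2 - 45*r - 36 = (r + 4)*(r^3 + r^2 - 9*r - 9) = (r - 3)*(r + 4)*(r^2 + 4*r + 3) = (r - 3)*(r + 3)*(r + 4)*(r + 1)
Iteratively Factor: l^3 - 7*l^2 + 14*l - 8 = (l - 4)*(l^2 - 3*l + 2) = (l - 4)*(l - 2)*(l - 1)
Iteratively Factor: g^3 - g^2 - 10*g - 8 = (g - 4)*(g^2 + 3*g + 2) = (g - 4)*(g + 2)*(g + 1)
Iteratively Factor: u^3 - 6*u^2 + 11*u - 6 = (u - 1)*(u^2 - 5*u + 6) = (u - 2)*(u - 1)*(u - 3)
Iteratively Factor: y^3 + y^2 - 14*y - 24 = (y + 2)*(y^2 - y - 12) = (y - 4)*(y + 2)*(y + 3)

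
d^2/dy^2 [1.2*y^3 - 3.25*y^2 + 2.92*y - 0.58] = 7.2*y - 6.5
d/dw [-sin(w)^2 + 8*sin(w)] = 2*(4 - sin(w))*cos(w)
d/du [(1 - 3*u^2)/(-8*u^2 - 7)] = 58*u/(8*u^2 + 7)^2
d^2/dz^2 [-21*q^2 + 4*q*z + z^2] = 2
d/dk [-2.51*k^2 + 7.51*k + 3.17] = 7.51 - 5.02*k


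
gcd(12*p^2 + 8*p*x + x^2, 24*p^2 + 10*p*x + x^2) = 6*p + x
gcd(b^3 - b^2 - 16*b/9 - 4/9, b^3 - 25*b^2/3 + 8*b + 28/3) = b^2 - 4*b/3 - 4/3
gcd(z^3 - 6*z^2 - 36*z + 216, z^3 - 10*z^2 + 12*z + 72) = z^2 - 12*z + 36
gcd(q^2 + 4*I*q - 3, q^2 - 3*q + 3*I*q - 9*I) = q + 3*I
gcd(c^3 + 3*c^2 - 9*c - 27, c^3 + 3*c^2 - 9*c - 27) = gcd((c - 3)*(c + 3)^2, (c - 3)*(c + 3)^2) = c^3 + 3*c^2 - 9*c - 27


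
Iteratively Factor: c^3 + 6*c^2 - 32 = (c + 4)*(c^2 + 2*c - 8) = (c - 2)*(c + 4)*(c + 4)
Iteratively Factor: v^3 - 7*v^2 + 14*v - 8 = (v - 4)*(v^2 - 3*v + 2) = (v - 4)*(v - 1)*(v - 2)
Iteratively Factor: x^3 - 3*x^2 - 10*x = (x + 2)*(x^2 - 5*x) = x*(x + 2)*(x - 5)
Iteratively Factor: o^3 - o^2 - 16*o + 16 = (o - 4)*(o^2 + 3*o - 4) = (o - 4)*(o + 4)*(o - 1)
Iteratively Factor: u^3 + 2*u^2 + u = (u + 1)*(u^2 + u) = (u + 1)^2*(u)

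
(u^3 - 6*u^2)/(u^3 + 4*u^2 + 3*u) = u*(u - 6)/(u^2 + 4*u + 3)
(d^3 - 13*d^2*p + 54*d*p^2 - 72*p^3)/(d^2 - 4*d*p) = d - 9*p + 18*p^2/d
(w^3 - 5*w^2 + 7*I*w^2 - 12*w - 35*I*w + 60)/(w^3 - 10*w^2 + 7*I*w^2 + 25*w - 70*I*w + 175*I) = (w^2 + 7*I*w - 12)/(w^2 + w*(-5 + 7*I) - 35*I)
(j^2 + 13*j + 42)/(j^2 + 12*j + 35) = (j + 6)/(j + 5)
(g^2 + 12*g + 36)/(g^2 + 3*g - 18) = (g + 6)/(g - 3)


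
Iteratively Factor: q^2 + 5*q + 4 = (q + 1)*(q + 4)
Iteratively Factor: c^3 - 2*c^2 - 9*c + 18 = (c + 3)*(c^2 - 5*c + 6) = (c - 2)*(c + 3)*(c - 3)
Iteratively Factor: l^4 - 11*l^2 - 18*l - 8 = (l + 1)*(l^3 - l^2 - 10*l - 8) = (l - 4)*(l + 1)*(l^2 + 3*l + 2) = (l - 4)*(l + 1)*(l + 2)*(l + 1)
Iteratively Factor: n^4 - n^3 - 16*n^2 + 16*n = (n + 4)*(n^3 - 5*n^2 + 4*n) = n*(n + 4)*(n^2 - 5*n + 4) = n*(n - 1)*(n + 4)*(n - 4)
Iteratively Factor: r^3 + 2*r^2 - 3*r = (r + 3)*(r^2 - r) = (r - 1)*(r + 3)*(r)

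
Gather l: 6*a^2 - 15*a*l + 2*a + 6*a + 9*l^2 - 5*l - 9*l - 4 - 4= 6*a^2 + 8*a + 9*l^2 + l*(-15*a - 14) - 8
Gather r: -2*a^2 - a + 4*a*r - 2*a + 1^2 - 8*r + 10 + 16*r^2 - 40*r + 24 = -2*a^2 - 3*a + 16*r^2 + r*(4*a - 48) + 35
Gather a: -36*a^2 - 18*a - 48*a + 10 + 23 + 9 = -36*a^2 - 66*a + 42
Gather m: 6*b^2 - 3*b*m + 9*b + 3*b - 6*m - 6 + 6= 6*b^2 + 12*b + m*(-3*b - 6)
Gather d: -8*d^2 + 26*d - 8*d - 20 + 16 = -8*d^2 + 18*d - 4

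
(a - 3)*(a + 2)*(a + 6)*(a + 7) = a^4 + 12*a^3 + 23*a^2 - 120*a - 252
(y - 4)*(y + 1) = y^2 - 3*y - 4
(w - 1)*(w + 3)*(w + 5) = w^3 + 7*w^2 + 7*w - 15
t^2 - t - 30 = (t - 6)*(t + 5)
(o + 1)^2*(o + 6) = o^3 + 8*o^2 + 13*o + 6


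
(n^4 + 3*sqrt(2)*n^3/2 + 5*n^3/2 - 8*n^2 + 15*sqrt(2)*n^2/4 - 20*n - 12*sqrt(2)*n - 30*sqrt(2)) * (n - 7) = n^5 - 9*n^4/2 + 3*sqrt(2)*n^4/2 - 51*n^3/2 - 27*sqrt(2)*n^3/4 - 153*sqrt(2)*n^2/4 + 36*n^2 + 54*sqrt(2)*n + 140*n + 210*sqrt(2)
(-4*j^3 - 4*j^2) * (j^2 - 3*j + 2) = -4*j^5 + 8*j^4 + 4*j^3 - 8*j^2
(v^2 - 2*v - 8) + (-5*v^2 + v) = -4*v^2 - v - 8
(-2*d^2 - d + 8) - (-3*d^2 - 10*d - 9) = d^2 + 9*d + 17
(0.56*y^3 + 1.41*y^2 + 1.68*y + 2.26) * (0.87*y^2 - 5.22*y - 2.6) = 0.4872*y^5 - 1.6965*y^4 - 7.3546*y^3 - 10.4694*y^2 - 16.1652*y - 5.876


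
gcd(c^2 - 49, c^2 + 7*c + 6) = 1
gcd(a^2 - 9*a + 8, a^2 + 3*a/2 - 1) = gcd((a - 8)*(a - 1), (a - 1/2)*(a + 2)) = 1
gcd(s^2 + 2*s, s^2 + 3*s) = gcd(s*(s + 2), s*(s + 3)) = s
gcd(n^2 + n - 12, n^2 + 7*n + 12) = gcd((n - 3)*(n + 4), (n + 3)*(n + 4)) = n + 4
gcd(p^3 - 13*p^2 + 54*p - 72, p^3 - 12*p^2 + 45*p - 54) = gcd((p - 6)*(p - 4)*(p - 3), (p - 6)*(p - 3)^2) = p^2 - 9*p + 18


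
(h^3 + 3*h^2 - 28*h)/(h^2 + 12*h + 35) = h*(h - 4)/(h + 5)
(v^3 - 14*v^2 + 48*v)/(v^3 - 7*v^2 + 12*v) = (v^2 - 14*v + 48)/(v^2 - 7*v + 12)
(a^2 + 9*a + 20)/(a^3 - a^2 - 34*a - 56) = (a + 5)/(a^2 - 5*a - 14)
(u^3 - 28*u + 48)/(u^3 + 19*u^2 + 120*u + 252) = (u^2 - 6*u + 8)/(u^2 + 13*u + 42)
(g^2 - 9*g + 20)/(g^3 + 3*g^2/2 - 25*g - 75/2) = 2*(g - 4)/(2*g^2 + 13*g + 15)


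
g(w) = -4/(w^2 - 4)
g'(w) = 8*w/(w^2 - 4)^2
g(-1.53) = 2.41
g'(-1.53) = -4.45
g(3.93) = -0.35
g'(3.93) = 0.24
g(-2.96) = -0.84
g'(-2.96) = -1.04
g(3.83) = -0.37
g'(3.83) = 0.27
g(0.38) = 1.04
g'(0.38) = 0.20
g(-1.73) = 3.97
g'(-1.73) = -13.65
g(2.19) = -5.02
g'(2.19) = 27.64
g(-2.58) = -1.51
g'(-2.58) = -2.92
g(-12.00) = -0.03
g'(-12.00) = 0.00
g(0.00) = 1.00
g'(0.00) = 0.00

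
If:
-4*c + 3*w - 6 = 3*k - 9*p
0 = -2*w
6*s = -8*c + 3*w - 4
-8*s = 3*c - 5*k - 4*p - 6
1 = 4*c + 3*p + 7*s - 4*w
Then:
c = -335/313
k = -577/939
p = -13/939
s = 238/313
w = 0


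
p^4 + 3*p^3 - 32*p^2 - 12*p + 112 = (p - 4)*(p - 2)*(p + 2)*(p + 7)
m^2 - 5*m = m*(m - 5)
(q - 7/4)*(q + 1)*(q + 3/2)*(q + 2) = q^4 + 11*q^3/4 - 11*q^2/8 - 67*q/8 - 21/4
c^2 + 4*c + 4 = (c + 2)^2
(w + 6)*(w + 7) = w^2 + 13*w + 42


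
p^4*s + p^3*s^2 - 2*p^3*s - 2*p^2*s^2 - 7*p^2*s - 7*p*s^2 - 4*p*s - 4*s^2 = (p - 4)*(p + 1)*(p + s)*(p*s + s)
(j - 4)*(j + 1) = j^2 - 3*j - 4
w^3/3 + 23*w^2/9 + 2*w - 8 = (w/3 + 1)*(w - 4/3)*(w + 6)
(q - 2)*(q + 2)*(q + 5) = q^3 + 5*q^2 - 4*q - 20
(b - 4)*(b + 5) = b^2 + b - 20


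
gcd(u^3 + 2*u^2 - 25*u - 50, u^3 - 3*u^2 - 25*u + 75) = u^2 - 25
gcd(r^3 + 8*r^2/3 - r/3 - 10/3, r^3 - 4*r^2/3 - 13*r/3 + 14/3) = r^2 + r - 2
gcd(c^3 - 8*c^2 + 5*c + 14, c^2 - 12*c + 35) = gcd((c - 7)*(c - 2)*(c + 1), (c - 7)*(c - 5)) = c - 7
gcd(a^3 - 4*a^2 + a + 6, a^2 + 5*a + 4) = a + 1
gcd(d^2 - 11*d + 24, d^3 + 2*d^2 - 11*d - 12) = d - 3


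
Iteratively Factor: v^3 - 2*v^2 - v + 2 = (v - 2)*(v^2 - 1) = (v - 2)*(v + 1)*(v - 1)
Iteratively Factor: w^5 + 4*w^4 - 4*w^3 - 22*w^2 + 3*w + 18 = (w + 1)*(w^4 + 3*w^3 - 7*w^2 - 15*w + 18) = (w - 1)*(w + 1)*(w^3 + 4*w^2 - 3*w - 18) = (w - 1)*(w + 1)*(w + 3)*(w^2 + w - 6) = (w - 2)*(w - 1)*(w + 1)*(w + 3)*(w + 3)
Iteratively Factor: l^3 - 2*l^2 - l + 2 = (l - 1)*(l^2 - l - 2) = (l - 1)*(l + 1)*(l - 2)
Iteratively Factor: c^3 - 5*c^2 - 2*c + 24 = (c - 3)*(c^2 - 2*c - 8) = (c - 4)*(c - 3)*(c + 2)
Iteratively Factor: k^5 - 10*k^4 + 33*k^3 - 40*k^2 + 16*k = (k - 4)*(k^4 - 6*k^3 + 9*k^2 - 4*k) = k*(k - 4)*(k^3 - 6*k^2 + 9*k - 4) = k*(k - 4)^2*(k^2 - 2*k + 1) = k*(k - 4)^2*(k - 1)*(k - 1)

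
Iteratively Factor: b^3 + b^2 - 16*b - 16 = (b + 1)*(b^2 - 16) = (b + 1)*(b + 4)*(b - 4)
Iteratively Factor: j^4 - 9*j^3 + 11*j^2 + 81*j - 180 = (j - 3)*(j^3 - 6*j^2 - 7*j + 60) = (j - 5)*(j - 3)*(j^2 - j - 12) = (j - 5)*(j - 3)*(j + 3)*(j - 4)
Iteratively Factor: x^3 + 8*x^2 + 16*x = (x + 4)*(x^2 + 4*x) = x*(x + 4)*(x + 4)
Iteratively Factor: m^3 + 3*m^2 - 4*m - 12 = (m + 2)*(m^2 + m - 6) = (m - 2)*(m + 2)*(m + 3)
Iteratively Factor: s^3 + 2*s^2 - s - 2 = (s + 2)*(s^2 - 1) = (s - 1)*(s + 2)*(s + 1)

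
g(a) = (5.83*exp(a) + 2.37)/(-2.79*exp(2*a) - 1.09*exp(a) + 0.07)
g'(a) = (5.83*exp(a) + 2.37)*(5.58*exp(2*a) + 1.09*exp(a))/(-2.79*exp(2*a) - 1.09*exp(a) + 0.07)^2 + 5.83*exp(a)/(-2.79*exp(2*a) - 1.09*exp(a) + 0.07)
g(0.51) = -1.27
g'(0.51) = 1.30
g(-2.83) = -671.75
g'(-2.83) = 13840.72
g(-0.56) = -3.90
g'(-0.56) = 4.23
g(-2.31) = -44.89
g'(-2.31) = 102.71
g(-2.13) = -30.96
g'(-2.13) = 58.19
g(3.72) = -0.05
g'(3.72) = 0.05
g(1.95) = -0.30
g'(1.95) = 0.30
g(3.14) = -0.09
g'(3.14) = 0.09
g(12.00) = 0.00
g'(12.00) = 0.00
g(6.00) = -0.00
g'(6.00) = 0.01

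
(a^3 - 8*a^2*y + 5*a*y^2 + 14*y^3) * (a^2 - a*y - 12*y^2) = a^5 - 9*a^4*y + a^3*y^2 + 105*a^2*y^3 - 74*a*y^4 - 168*y^5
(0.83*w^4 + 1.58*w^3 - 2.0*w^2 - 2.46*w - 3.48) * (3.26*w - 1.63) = 2.7058*w^5 + 3.7979*w^4 - 9.0954*w^3 - 4.7596*w^2 - 7.335*w + 5.6724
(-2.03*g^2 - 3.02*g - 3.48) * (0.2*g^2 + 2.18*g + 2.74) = -0.406*g^4 - 5.0294*g^3 - 12.8418*g^2 - 15.8612*g - 9.5352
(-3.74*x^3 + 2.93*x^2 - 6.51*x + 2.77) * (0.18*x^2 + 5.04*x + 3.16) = -0.6732*x^5 - 18.3222*x^4 + 1.777*x^3 - 23.053*x^2 - 6.6108*x + 8.7532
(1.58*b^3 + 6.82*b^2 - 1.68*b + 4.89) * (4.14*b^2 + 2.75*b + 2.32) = 6.5412*b^5 + 32.5798*b^4 + 15.4654*b^3 + 31.447*b^2 + 9.5499*b + 11.3448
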